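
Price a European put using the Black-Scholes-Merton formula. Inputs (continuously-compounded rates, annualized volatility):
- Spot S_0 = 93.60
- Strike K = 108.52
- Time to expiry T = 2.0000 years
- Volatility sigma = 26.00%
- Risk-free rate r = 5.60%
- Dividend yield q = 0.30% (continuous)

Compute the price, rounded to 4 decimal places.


Answer: Price = 15.9416

Derivation:
d1 = (ln(S/K) + (r - q + 0.5*sigma^2) * T) / (sigma * sqrt(T)) = 0.06988362
d2 = d1 - sigma * sqrt(T) = -0.29781190
exp(-rT) = 0.89404426; exp(-qT) = 0.99401796
P = K * exp(-rT) * N(-d2) - S_0 * exp(-qT) * N(-d1)
N(-d1) = 0.47214314; N(-d2) = 0.61707664
P = 108.5200 * 0.89404426 * 0.61707664 - 93.6000 * 0.99401796 * 0.47214314 = 15.9416


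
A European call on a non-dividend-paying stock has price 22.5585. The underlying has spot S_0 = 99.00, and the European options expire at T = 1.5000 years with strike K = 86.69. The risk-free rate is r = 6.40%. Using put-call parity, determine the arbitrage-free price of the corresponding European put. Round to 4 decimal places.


Put-call parity: C - P = S_0 * exp(-qT) - K * exp(-rT).
S_0 * exp(-qT) = 99.0000 * 1.00000000 = 99.00000000
K * exp(-rT) = 86.6900 * 0.90846402 = 78.75474555
P = C - S*exp(-qT) + K*exp(-rT)
P = 22.5585 - 99.00000000 + 78.75474555 = 2.3132

Answer: Put price = 2.3132


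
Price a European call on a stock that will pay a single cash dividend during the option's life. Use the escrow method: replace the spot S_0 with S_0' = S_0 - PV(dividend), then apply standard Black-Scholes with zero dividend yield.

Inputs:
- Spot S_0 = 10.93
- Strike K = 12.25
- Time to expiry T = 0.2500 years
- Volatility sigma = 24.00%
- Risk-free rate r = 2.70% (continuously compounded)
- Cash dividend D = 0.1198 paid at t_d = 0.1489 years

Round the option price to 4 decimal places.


PV(D) = D * exp(-r * t_d) = 0.1198 * 0.99598777 = 0.11931933
S_0' = S_0 - PV(D) = 10.9300 - 0.11931933 = 10.81068067
d1 = (ln(S_0'/K) + (r + sigma^2/2)*T) / (sigma*sqrt(T)) = -0.92534451
d2 = d1 - sigma*sqrt(T) = -1.04534451
exp(-rT) = 0.99327273
N(d1) = 0.17739337; N(d2) = 0.14793189
C = S_0' * N(d1) - K * exp(-rT) * N(d2) = 10.81068067 * 0.17739337 - 12.2500 * 0.99327273 * 0.14793189 = 0.1178

Answer: Price = 0.1178


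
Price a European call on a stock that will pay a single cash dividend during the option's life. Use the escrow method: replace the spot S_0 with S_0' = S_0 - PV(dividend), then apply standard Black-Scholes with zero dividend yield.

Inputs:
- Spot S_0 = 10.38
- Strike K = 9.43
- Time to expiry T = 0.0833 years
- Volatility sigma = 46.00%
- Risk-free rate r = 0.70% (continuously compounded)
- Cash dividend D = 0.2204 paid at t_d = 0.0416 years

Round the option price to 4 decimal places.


PV(D) = D * exp(-r * t_d) = 0.2204 * 0.99970884 = 0.22033583
S_0' = S_0 - PV(D) = 10.3800 - 0.22033583 = 10.15966417
d1 = (ln(S_0'/K) + (r + sigma^2/2)*T) / (sigma*sqrt(T)) = 0.63214072
d2 = d1 - sigma*sqrt(T) = 0.49937672
exp(-rT) = 0.99941707
N(d1) = 0.73635253; N(d2) = 0.69124299
C = S_0' * N(d1) - K * exp(-rT) * N(d2) = 10.15966417 * 0.73635253 - 9.4300 * 0.99941707 * 0.69124299 = 0.9665

Answer: Price = 0.9665


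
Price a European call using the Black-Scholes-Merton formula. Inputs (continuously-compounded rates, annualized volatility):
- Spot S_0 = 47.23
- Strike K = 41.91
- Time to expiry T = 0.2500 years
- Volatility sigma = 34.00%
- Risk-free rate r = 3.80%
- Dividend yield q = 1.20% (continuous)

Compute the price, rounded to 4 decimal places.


d1 = (ln(S/K) + (r - q + 0.5*sigma^2) * T) / (sigma * sqrt(T)) = 0.82620484
d2 = d1 - sigma * sqrt(T) = 0.65620484
exp(-rT) = 0.99054498; exp(-qT) = 0.99700450
C = S_0 * exp(-qT) * N(d1) - K * exp(-rT) * N(d2)
N(d1) = 0.79565605; N(d2) = 0.74415383
C = 47.2300 * 0.99700450 * 0.79565605 - 41.9100 * 0.99054498 * 0.74415383 = 6.5737

Answer: Price = 6.5737


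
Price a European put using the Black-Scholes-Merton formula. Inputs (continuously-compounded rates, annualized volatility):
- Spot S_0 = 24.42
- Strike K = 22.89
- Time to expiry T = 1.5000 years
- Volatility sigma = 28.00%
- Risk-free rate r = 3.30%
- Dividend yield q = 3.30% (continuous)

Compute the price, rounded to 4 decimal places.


d1 = (ln(S/K) + (r - q + 0.5*sigma^2) * T) / (sigma * sqrt(T)) = 0.36014012
d2 = d1 - sigma * sqrt(T) = 0.01721156
exp(-rT) = 0.95170516; exp(-qT) = 0.95170516
P = K * exp(-rT) * N(-d2) - S_0 * exp(-qT) * N(-d1)
N(-d1) = 0.35937118; N(-d2) = 0.49313392
P = 22.8900 * 0.95170516 * 0.49313392 - 24.4200 * 0.95170516 * 0.35937118 = 2.3907

Answer: Price = 2.3907


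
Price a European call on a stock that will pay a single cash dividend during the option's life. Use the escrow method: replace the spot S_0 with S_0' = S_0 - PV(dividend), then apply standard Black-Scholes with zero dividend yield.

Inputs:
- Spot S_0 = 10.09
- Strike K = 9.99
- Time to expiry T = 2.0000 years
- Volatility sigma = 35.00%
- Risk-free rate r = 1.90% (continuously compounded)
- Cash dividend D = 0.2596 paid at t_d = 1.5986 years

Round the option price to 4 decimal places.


Answer: Price = 2.0138

Derivation:
PV(D) = D * exp(-r * t_d) = 0.2596 * 0.97008324 = 0.25183361
S_0' = S_0 - PV(D) = 10.0900 - 0.25183361 = 9.83816639
d1 = (ln(S_0'/K) + (r + sigma^2/2)*T) / (sigma*sqrt(T)) = 0.29331751
d2 = d1 - sigma*sqrt(T) = -0.20165724
exp(-rT) = 0.96271294
N(d1) = 0.61536026; N(d2) = 0.42009235
C = S_0' * N(d1) - K * exp(-rT) * N(d2) = 9.83816639 * 0.61536026 - 9.9900 * 0.96271294 * 0.42009235 = 2.0138


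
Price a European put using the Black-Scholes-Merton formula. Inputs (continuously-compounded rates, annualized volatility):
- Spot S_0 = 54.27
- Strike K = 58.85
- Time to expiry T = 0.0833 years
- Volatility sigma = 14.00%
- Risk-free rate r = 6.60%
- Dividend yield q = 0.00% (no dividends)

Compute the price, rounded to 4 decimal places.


d1 = (ln(S/K) + (r - q + 0.5*sigma^2) * T) / (sigma * sqrt(T)) = -1.84886653
d2 = d1 - sigma * sqrt(T) = -1.88927297
exp(-rT) = 0.99451729; exp(-qT) = 1.00000000
P = K * exp(-rT) * N(-d2) - S_0 * exp(-qT) * N(-d1)
N(-d1) = 0.96776146; N(-d2) = 0.97057237
P = 58.8500 * 0.99451729 * 0.97057237 - 54.2700 * 1.00000000 * 0.96776146 = 4.2846

Answer: Price = 4.2846


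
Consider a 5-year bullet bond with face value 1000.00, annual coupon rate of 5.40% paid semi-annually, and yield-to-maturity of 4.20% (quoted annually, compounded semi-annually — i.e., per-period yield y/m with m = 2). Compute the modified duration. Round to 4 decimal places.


Answer: Modified duration = 4.3733

Derivation:
Coupon per period c = face * coupon_rate / m = 27.000000
Periods per year m = 2; per-period yield y/m = 0.021000
Number of cashflows N = 10
Cashflows (t years, CF_t, discount factor 1/(1+y/m)^(m*t), PV):
  t = 0.5000: CF_t = 27.000000, DF = 0.979432, PV = 26.444662
  t = 1.0000: CF_t = 27.000000, DF = 0.959287, PV = 25.900746
  t = 1.5000: CF_t = 27.000000, DF = 0.939556, PV = 25.368018
  t = 2.0000: CF_t = 27.000000, DF = 0.920231, PV = 24.846247
  t = 2.5000: CF_t = 27.000000, DF = 0.901304, PV = 24.335208
  t = 3.0000: CF_t = 27.000000, DF = 0.882766, PV = 23.834679
  t = 3.5000: CF_t = 27.000000, DF = 0.864609, PV = 23.344446
  t = 4.0000: CF_t = 27.000000, DF = 0.846826, PV = 22.864296
  t = 4.5000: CF_t = 27.000000, DF = 0.829408, PV = 22.394021
  t = 5.0000: CF_t = 1027.000000, DF = 0.812349, PV = 834.282286
Price P = sum_t PV_t = 1053.614609
First compute Macaulay numerator sum_t t * PV_t:
  t * PV_t at t = 0.5000: 13.222331
  t * PV_t at t = 1.0000: 25.900746
  t * PV_t at t = 1.5000: 38.052027
  t * PV_t at t = 2.0000: 49.692494
  t * PV_t at t = 2.5000: 60.838019
  t * PV_t at t = 3.0000: 71.504038
  t * PV_t at t = 3.5000: 81.705561
  t * PV_t at t = 4.0000: 91.457183
  t * PV_t at t = 4.5000: 100.773095
  t * PV_t at t = 5.0000: 4171.411432
Macaulay duration D = 4704.556926 / 1053.614609 = 4.465159
Modified duration = D / (1 + y/m) = 4.465159 / (1 + 0.021000) = 4.373319


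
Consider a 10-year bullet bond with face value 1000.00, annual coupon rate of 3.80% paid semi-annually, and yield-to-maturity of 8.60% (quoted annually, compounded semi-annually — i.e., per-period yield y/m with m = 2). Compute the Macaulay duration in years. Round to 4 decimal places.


Answer: Macaulay duration = 7.9943 years

Derivation:
Coupon per period c = face * coupon_rate / m = 19.000000
Periods per year m = 2; per-period yield y/m = 0.043000
Number of cashflows N = 20
Cashflows (t years, CF_t, discount factor 1/(1+y/m)^(m*t), PV):
  t = 0.5000: CF_t = 19.000000, DF = 0.958773, PV = 18.216683
  t = 1.0000: CF_t = 19.000000, DF = 0.919245, PV = 17.465659
  t = 1.5000: CF_t = 19.000000, DF = 0.881347, PV = 16.745599
  t = 2.0000: CF_t = 19.000000, DF = 0.845012, PV = 16.055224
  t = 2.5000: CF_t = 19.000000, DF = 0.810174, PV = 15.393312
  t = 3.0000: CF_t = 19.000000, DF = 0.776773, PV = 14.758688
  t = 3.5000: CF_t = 19.000000, DF = 0.744749, PV = 14.150228
  t = 4.0000: CF_t = 19.000000, DF = 0.714045, PV = 13.566853
  t = 4.5000: CF_t = 19.000000, DF = 0.684607, PV = 13.007530
  t = 5.0000: CF_t = 19.000000, DF = 0.656382, PV = 12.471265
  t = 5.5000: CF_t = 19.000000, DF = 0.629322, PV = 11.957110
  t = 6.0000: CF_t = 19.000000, DF = 0.603376, PV = 11.464151
  t = 6.5000: CF_t = 19.000000, DF = 0.578501, PV = 10.991516
  t = 7.0000: CF_t = 19.000000, DF = 0.554651, PV = 10.538366
  t = 7.5000: CF_t = 19.000000, DF = 0.531784, PV = 10.103898
  t = 8.0000: CF_t = 19.000000, DF = 0.509860, PV = 9.687343
  t = 8.5000: CF_t = 19.000000, DF = 0.488840, PV = 9.287960
  t = 9.0000: CF_t = 19.000000, DF = 0.468687, PV = 8.905044
  t = 9.5000: CF_t = 19.000000, DF = 0.449364, PV = 8.537913
  t = 10.0000: CF_t = 1019.000000, DF = 0.430838, PV = 439.023750
Price P = sum_t PV_t = 682.328092
Macaulay numerator sum_t t * PV_t:
  t * PV_t at t = 0.5000: 9.108341
  t * PV_t at t = 1.0000: 17.465659
  t * PV_t at t = 1.5000: 25.118398
  t * PV_t at t = 2.0000: 32.110448
  t * PV_t at t = 2.5000: 38.483279
  t * PV_t at t = 3.0000: 44.276064
  t * PV_t at t = 3.5000: 49.525798
  t * PV_t at t = 4.0000: 54.267414
  t * PV_t at t = 4.5000: 58.533884
  t * PV_t at t = 5.0000: 62.356326
  t * PV_t at t = 5.5000: 65.764103
  t * PV_t at t = 6.0000: 68.784906
  t * PV_t at t = 6.5000: 71.444853
  t * PV_t at t = 7.0000: 73.768563
  t * PV_t at t = 7.5000: 75.779239
  t * PV_t at t = 8.0000: 77.498742
  t * PV_t at t = 8.5000: 78.947664
  t * PV_t at t = 9.0000: 80.145392
  t * PV_t at t = 9.5000: 81.110176
  t * PV_t at t = 10.0000: 4390.237504
Macaulay duration D = (sum_t t * PV_t) / P = 5454.726754 / 682.328092 = 7.994287


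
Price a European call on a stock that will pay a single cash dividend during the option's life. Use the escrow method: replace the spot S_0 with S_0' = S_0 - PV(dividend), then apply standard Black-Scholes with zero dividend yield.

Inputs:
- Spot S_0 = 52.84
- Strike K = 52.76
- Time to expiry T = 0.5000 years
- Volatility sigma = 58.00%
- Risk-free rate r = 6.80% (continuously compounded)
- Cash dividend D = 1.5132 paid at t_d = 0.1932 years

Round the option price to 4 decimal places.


PV(D) = D * exp(-r * t_d) = 1.5132 * 0.98694832 = 1.49345020
S_0' = S_0 - PV(D) = 52.8400 - 1.49345020 = 51.34654980
d1 = (ln(S_0'/K) + (r + sigma^2/2)*T) / (sigma*sqrt(T)) = 0.22174970
d2 = d1 - sigma*sqrt(T) = -0.18837223
exp(-rT) = 0.96657150
N(d1) = 0.58774563; N(d2) = 0.42529243
C = S_0' * N(d1) - K * exp(-rT) * N(d2) = 51.34654980 * 0.58774563 - 52.7600 * 0.96657150 * 0.42529243 = 8.4904

Answer: Price = 8.4904


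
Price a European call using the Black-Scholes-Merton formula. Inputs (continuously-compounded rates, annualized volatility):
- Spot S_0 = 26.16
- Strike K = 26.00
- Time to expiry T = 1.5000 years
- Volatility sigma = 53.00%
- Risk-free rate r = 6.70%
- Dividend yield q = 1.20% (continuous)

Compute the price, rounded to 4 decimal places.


d1 = (ln(S/K) + (r - q + 0.5*sigma^2) * T) / (sigma * sqrt(T)) = 0.46110487
d2 = d1 - sigma * sqrt(T) = -0.18800991
exp(-rT) = 0.90438511; exp(-qT) = 0.98216103
C = S_0 * exp(-qT) * N(d1) - K * exp(-rT) * N(d2)
N(d1) = 0.67763832; N(d2) = 0.42543444
C = 26.1600 * 0.98216103 * 0.67763832 - 26.0000 * 0.90438511 * 0.42543444 = 7.4071

Answer: Price = 7.4071


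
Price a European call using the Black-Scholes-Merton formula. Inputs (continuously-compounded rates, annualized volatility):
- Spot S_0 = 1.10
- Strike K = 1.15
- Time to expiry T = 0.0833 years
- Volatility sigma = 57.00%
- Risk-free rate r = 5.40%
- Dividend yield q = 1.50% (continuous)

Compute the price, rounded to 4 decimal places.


d1 = (ln(S/K) + (r - q + 0.5*sigma^2) * T) / (sigma * sqrt(T)) = -0.16820045
d2 = d1 - sigma * sqrt(T) = -0.33271236
exp(-rT) = 0.99551190; exp(-qT) = 0.99875128
C = S_0 * exp(-qT) * N(d1) - K * exp(-rT) * N(d2)
N(d1) = 0.43321279; N(d2) = 0.36967571
C = 1.1000 * 0.99875128 * 0.43321279 - 1.1500 * 0.99551190 * 0.36967571 = 0.0527

Answer: Price = 0.0527


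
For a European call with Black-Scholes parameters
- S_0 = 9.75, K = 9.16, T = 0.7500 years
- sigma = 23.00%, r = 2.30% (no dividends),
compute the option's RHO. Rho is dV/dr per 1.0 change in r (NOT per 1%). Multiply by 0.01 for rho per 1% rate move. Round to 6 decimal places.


Answer: Rho = 4.173459

Derivation:
d1 = 0.4995767013; d2 = 0.3003908584
phi(d1) = 0.3521398175; exp(-qT) = 1.0000000000; exp(-rT) = 0.9828979294
N(d2) = 0.6180604821
Rho = K*T*exp(-rT)*N(d2) = 9.1600 * 0.7500 * 0.9828979294 * 0.6180604821 = 4.173459


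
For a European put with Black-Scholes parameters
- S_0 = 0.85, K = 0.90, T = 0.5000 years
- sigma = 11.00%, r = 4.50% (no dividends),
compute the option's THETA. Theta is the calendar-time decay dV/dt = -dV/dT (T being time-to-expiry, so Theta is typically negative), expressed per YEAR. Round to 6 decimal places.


Answer: Theta = 0.002882

Derivation:
d1 = -0.4066945716; d2 = -0.4844763175
phi(d1) = 0.3672770649; exp(-qT) = 1.0000000000; exp(-rT) = 0.9777512372
Theta = -S*exp(-qT)*phi(d1)*sigma/(2*sqrt(T)) + r*K*exp(-rT)*N(-d2) - q*S*exp(-qT)*N(-d1)
N(-d1) = 0.6578838360; N(-d2) = 0.6859760661; sqrt(T) = 0.7071067812
Term 1 = -0.8500 * 1.0000000000 * 0.3672770649 * 0.1100 / (2 * 0.7071067812) = -0.0242823336
Term 2 = 0.0450 * 0.9000 * 0.9777512372 * 0.6859760661 = 0.0271639149
Term 3 = 0 (no dividend yield, q = 0)
Theta = -0.0242823336 + (0.0271639149) + (0.0000000000) = 0.002882


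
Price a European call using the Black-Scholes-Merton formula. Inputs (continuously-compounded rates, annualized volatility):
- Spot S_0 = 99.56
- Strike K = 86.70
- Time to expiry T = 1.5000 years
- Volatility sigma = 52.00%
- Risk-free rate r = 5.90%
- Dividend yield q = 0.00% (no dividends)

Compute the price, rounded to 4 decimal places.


Answer: Price = 33.8008

Derivation:
d1 = (ln(S/K) + (r - q + 0.5*sigma^2) * T) / (sigma * sqrt(T)) = 0.67456214
d2 = d1 - sigma * sqrt(T) = 0.03769481
exp(-rT) = 0.91530311; exp(-qT) = 1.00000000
C = S_0 * exp(-qT) * N(d1) - K * exp(-rT) * N(d2)
N(d1) = 0.75002300; N(d2) = 0.51503449
C = 99.5600 * 1.00000000 * 0.75002300 - 86.7000 * 0.91530311 * 0.51503449 = 33.8008


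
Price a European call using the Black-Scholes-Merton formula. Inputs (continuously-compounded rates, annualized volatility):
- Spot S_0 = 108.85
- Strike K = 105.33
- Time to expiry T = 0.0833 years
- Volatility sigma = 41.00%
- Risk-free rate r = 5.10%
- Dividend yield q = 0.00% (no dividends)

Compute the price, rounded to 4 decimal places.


Answer: Price = 7.2710

Derivation:
d1 = (ln(S/K) + (r - q + 0.5*sigma^2) * T) / (sigma * sqrt(T)) = 0.37286408
d2 = d1 - sigma * sqrt(T) = 0.25453095
exp(-rT) = 0.99576071; exp(-qT) = 1.00000000
C = S_0 * exp(-qT) * N(d1) - K * exp(-rT) * N(d2)
N(d1) = 0.64537520; N(d2) = 0.60045730
C = 108.8500 * 1.00000000 * 0.64537520 - 105.3300 * 0.99576071 * 0.60045730 = 7.2710


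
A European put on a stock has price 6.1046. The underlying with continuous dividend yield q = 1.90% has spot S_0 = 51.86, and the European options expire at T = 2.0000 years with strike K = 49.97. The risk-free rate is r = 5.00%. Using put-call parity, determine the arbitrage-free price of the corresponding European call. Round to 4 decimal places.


Put-call parity: C - P = S_0 * exp(-qT) - K * exp(-rT).
S_0 * exp(-qT) = 51.8600 * 0.96271294 = 49.92629311
K * exp(-rT) = 49.9700 * 0.90483742 = 45.21472578
C = P + S*exp(-qT) - K*exp(-rT)
C = 6.1046 + 49.92629311 - 45.21472578 = 10.8162

Answer: Call price = 10.8162


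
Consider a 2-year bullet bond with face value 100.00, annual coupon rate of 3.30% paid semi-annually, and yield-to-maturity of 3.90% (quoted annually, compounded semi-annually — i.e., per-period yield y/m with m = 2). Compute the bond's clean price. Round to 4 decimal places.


Coupon per period c = face * coupon_rate / m = 1.650000
Periods per year m = 2; per-period yield y/m = 0.019500
Number of cashflows N = 4
Cashflows (t years, CF_t, discount factor 1/(1+y/m)^(m*t), PV):
  t = 0.5000: CF_t = 1.650000, DF = 0.980873, PV = 1.618440
  t = 1.0000: CF_t = 1.650000, DF = 0.962112, PV = 1.587484
  t = 1.5000: CF_t = 1.650000, DF = 0.943709, PV = 1.557121
  t = 2.0000: CF_t = 101.650000, DF = 0.925659, PV = 94.093249
Price P = sum_t PV_t = 98.856294

Answer: Price = 98.8563


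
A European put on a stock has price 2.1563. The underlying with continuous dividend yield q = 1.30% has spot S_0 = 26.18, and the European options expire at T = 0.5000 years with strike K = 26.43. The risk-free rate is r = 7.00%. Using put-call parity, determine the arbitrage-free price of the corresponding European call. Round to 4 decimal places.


Answer: Call price = 2.6457

Derivation:
Put-call parity: C - P = S_0 * exp(-qT) - K * exp(-rT).
S_0 * exp(-qT) = 26.1800 * 0.99352108 = 26.01038186
K * exp(-rT) = 26.4300 * 0.96560542 = 25.52095115
C = P + S*exp(-qT) - K*exp(-rT)
C = 2.1563 + 26.01038186 - 25.52095115 = 2.6457


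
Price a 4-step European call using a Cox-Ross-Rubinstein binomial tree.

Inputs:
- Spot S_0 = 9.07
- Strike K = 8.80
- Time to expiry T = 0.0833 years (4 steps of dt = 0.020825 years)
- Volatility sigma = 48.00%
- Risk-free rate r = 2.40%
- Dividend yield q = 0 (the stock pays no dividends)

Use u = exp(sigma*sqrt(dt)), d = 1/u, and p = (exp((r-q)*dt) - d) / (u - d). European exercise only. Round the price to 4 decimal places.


Answer: Price = V(0,0) = 0.6591

Derivation:
dt = T/N = 0.020825
u = exp(sigma*sqrt(dt)) = 1.071724; d = 1/u = 0.933076
p = (exp((r-q)*dt) - d) / (u - d) = 0.486296
Discount per step: exp(-r*dt) = 0.999500
Stock lattice S(k, i) with i counting down-moves:
  k=0: S(0,0) = 9.0700
  k=1: S(1,0) = 9.7205; S(1,1) = 8.4630
  k=2: S(2,0) = 10.4177; S(2,1) = 9.0700; S(2,2) = 7.8966
  k=3: S(3,0) = 11.1649; S(3,1) = 9.7205; S(3,2) = 8.4630; S(3,3) = 7.3682
  k=4: S(4,0) = 11.9657; S(4,1) = 10.4177; S(4,2) = 9.0700; S(4,3) = 7.8966; S(4,4) = 6.8751
Terminal payoffs V(N, i) = max(S_T - K, 0):
  V(4,0) = 3.165709; V(4,1) = 1.617724; V(4,2) = 0.270000; V(4,3) = 0.000000; V(4,4) = 0.000000
Backward induction: V(k, i) = exp(-r*dt) * [p * V(k+1, i) + (1-p) * V(k+1, i+1)].
  V(3,0) = exp(-r*dt) * [p*3.165709 + (1-p)*1.617724] = 2.369318
  V(3,1) = exp(-r*dt) * [p*1.617724 + (1-p)*0.270000] = 0.924930
  V(3,2) = exp(-r*dt) * [p*0.270000 + (1-p)*0.000000] = 0.131234
  V(3,3) = exp(-r*dt) * [p*0.000000 + (1-p)*0.000000] = 0.000000
  V(2,0) = exp(-r*dt) * [p*2.369318 + (1-p)*0.924930] = 1.626516
  V(2,1) = exp(-r*dt) * [p*0.924930 + (1-p)*0.131234] = 0.516947
  V(2,2) = exp(-r*dt) * [p*0.131234 + (1-p)*0.000000] = 0.063787
  V(1,0) = exp(-r*dt) * [p*1.626516 + (1-p)*0.516947] = 1.055998
  V(1,1) = exp(-r*dt) * [p*0.516947 + (1-p)*0.063787] = 0.284014
  V(0,0) = exp(-r*dt) * [p*1.055998 + (1-p)*0.284014] = 0.659097


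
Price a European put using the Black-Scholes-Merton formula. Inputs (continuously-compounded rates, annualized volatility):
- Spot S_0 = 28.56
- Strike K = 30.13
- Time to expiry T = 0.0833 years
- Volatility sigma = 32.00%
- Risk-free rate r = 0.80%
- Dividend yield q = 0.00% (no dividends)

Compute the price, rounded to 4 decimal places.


d1 = (ln(S/K) + (r - q + 0.5*sigma^2) * T) / (sigma * sqrt(T)) = -0.52603006
d2 = d1 - sigma * sqrt(T) = -0.61838762
exp(-rT) = 0.99933382; exp(-qT) = 1.00000000
P = K * exp(-rT) * N(-d2) - S_0 * exp(-qT) * N(-d1)
N(-d1) = 0.70056634; N(-d2) = 0.73184007
P = 30.1300 * 0.99933382 * 0.73184007 - 28.5600 * 1.00000000 * 0.70056634 = 2.0275

Answer: Price = 2.0275


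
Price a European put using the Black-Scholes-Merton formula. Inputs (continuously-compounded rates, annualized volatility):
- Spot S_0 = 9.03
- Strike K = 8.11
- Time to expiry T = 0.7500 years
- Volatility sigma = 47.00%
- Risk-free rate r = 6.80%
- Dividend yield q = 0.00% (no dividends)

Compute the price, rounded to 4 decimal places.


d1 = (ln(S/K) + (r - q + 0.5*sigma^2) * T) / (sigma * sqrt(T)) = 0.59280851
d2 = d1 - sigma * sqrt(T) = 0.18577657
exp(-rT) = 0.95027867; exp(-qT) = 1.00000000
P = K * exp(-rT) * N(-d2) - S_0 * exp(-qT) * N(-d1)
N(-d1) = 0.27665465; N(-d2) = 0.42630999
P = 8.1100 * 0.95027867 * 0.42630999 - 9.0300 * 1.00000000 * 0.27665465 = 0.7873

Answer: Price = 0.7873


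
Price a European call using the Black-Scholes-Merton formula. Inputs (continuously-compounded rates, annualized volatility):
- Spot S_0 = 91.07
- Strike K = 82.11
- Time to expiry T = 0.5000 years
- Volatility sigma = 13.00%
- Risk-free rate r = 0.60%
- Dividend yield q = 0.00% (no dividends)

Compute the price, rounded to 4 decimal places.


d1 = (ln(S/K) + (r - q + 0.5*sigma^2) * T) / (sigma * sqrt(T)) = 1.20527580
d2 = d1 - sigma * sqrt(T) = 1.11335192
exp(-rT) = 0.99700450; exp(-qT) = 1.00000000
C = S_0 * exp(-qT) * N(d1) - K * exp(-rT) * N(d2)
N(d1) = 0.88595158; N(d2) = 0.86722134
C = 91.0700 * 1.00000000 * 0.88595158 - 82.1100 * 0.99700450 * 0.86722134 = 9.6894

Answer: Price = 9.6894


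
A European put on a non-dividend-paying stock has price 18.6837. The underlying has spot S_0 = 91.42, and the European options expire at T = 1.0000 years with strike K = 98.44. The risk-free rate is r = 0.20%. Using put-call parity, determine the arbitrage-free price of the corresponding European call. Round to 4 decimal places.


Put-call parity: C - P = S_0 * exp(-qT) - K * exp(-rT).
S_0 * exp(-qT) = 91.4200 * 1.00000000 = 91.42000000
K * exp(-rT) = 98.4400 * 0.99800200 = 98.24331675
C = P + S*exp(-qT) - K*exp(-rT)
C = 18.6837 + 91.42000000 - 98.24331675 = 11.8604

Answer: Call price = 11.8604


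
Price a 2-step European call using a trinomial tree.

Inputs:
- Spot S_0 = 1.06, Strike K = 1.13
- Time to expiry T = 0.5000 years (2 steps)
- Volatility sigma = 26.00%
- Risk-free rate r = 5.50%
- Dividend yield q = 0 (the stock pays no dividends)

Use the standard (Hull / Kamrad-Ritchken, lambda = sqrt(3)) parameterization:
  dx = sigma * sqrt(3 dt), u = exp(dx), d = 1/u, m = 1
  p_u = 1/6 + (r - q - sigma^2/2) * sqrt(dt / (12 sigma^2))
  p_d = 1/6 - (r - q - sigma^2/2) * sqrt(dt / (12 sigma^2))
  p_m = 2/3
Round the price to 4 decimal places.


Answer: Price = V(0,0) = 0.0623

Derivation:
dt = T/N = 0.250000; dx = sigma*sqrt(3*dt) = 0.225167
u = exp(dx) = 1.252531; d = 1/u = 0.798383
p_u = 0.178436, p_m = 0.666667, p_d = 0.154898
Discount per step: exp(-r*dt) = 0.986344
Stock lattice S(k, j) with j the centered position index:
  k=0: S(0,+0) = 1.0600
  k=1: S(1,-1) = 0.8463; S(1,+0) = 1.0600; S(1,+1) = 1.3277
  k=2: S(2,-2) = 0.6757; S(2,-1) = 0.8463; S(2,+0) = 1.0600; S(2,+1) = 1.3277; S(2,+2) = 1.6630
Terminal payoffs V(N, j) = max(S_T - K, 0):
  V(2,-2) = 0.000000; V(2,-1) = 0.000000; V(2,+0) = 0.000000; V(2,+1) = 0.197683; V(2,+2) = 0.532965
Backward induction: V(k, j) = exp(-r*dt) * [p_u * V(k+1, j+1) + p_m * V(k+1, j) + p_d * V(k+1, j-1)]
  V(1,-1) = exp(-r*dt) * [p_u*0.000000 + p_m*0.000000 + p_d*0.000000] = 0.000000
  V(1,+0) = exp(-r*dt) * [p_u*0.197683 + p_m*0.000000 + p_d*0.000000] = 0.034792
  V(1,+1) = exp(-r*dt) * [p_u*0.532965 + p_m*0.197683 + p_d*0.000000] = 0.223790
  V(0,+0) = exp(-r*dt) * [p_u*0.223790 + p_m*0.034792 + p_d*0.000000] = 0.062265


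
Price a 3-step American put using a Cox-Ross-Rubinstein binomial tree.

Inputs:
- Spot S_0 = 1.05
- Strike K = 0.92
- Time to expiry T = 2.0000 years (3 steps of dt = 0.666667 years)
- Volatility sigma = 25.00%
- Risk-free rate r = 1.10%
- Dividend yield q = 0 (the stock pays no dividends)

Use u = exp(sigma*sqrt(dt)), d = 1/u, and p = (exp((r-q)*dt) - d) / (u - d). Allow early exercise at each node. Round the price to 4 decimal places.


dt = T/N = 0.666667
u = exp(sigma*sqrt(dt)) = 1.226450; d = 1/u = 0.815361
p = (exp((r-q)*dt) - d) / (u - d) = 0.467050
Discount per step: exp(-r*dt) = 0.992693
Stock lattice S(k, i) with i counting down-moves:
  k=0: S(0,0) = 1.0500
  k=1: S(1,0) = 1.2878; S(1,1) = 0.8561
  k=2: S(2,0) = 1.5794; S(2,1) = 1.0500; S(2,2) = 0.6981
  k=3: S(3,0) = 1.9370; S(3,1) = 1.2878; S(3,2) = 0.8561; S(3,3) = 0.5692
Terminal payoffs V(N, i) = max(K - S_T, 0):
  V(3,0) = 0.000000; V(3,1) = 0.000000; V(3,2) = 0.063871; V(3,3) = 0.350834
Backward induction: V(k, i) = exp(-r*dt) * [p * V(k+1, i) + (1-p) * V(k+1, i+1)]; then take max(V_cont, immediate exercise) for American.
  V(2,0) = exp(-r*dt) * [p*0.000000 + (1-p)*0.000000] = 0.000000; exercise = 0.000000; V(2,0) = max -> 0.000000
  V(2,1) = exp(-r*dt) * [p*0.000000 + (1-p)*0.063871] = 0.033791; exercise = 0.000000; V(2,1) = max -> 0.033791
  V(2,2) = exp(-r*dt) * [p*0.063871 + (1-p)*0.350834] = 0.215224; exercise = 0.221946; V(2,2) = max -> 0.221946
  V(1,0) = exp(-r*dt) * [p*0.000000 + (1-p)*0.033791] = 0.017877; exercise = 0.000000; V(1,0) = max -> 0.017877
  V(1,1) = exp(-r*dt) * [p*0.033791 + (1-p)*0.221946] = 0.133089; exercise = 0.063871; V(1,1) = max -> 0.133089
  V(0,0) = exp(-r*dt) * [p*0.017877 + (1-p)*0.133089] = 0.078700; exercise = 0.000000; V(0,0) = max -> 0.078700

Answer: Price = V(0,0) = 0.0787


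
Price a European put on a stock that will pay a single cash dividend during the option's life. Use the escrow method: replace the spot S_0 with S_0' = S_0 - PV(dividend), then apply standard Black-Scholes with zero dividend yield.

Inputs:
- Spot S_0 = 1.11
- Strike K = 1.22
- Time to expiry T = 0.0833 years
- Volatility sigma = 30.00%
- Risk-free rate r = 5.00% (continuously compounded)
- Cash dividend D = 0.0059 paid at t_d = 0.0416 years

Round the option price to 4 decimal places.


PV(D) = D * exp(-r * t_d) = 0.0059 * 0.99792216 = 0.00588774
S_0' = S_0 - PV(D) = 1.1100 - 0.00588774 = 1.10411226
d1 = (ln(S_0'/K) + (r + sigma^2/2)*T) / (sigma*sqrt(T)) = -1.06133280
d2 = d1 - sigma*sqrt(T) = -1.14791802
exp(-rT) = 0.99584366
N(-d1) = 0.85573066; N(-d2) = 0.87449880
P = K * exp(-rT) * N(-d2) - S_0' * N(-d1) = 1.2200 * 0.99584366 * 0.87449880 - 1.10411226 * 0.85573066 = 0.1176

Answer: Price = 0.1176


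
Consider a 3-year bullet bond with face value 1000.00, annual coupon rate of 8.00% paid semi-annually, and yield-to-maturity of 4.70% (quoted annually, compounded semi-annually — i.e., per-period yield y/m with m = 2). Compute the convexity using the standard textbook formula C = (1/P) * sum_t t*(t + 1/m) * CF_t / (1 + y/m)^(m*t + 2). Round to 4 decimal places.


Answer: Convexity = 8.8673

Derivation:
Coupon per period c = face * coupon_rate / m = 40.000000
Periods per year m = 2; per-period yield y/m = 0.023500
Number of cashflows N = 6
Cashflows (t years, CF_t, discount factor 1/(1+y/m)^(m*t), PV):
  t = 0.5000: CF_t = 40.000000, DF = 0.977040, PV = 39.081583
  t = 1.0000: CF_t = 40.000000, DF = 0.954606, PV = 38.184253
  t = 1.5000: CF_t = 40.000000, DF = 0.932688, PV = 37.307526
  t = 2.0000: CF_t = 40.000000, DF = 0.911273, PV = 36.450929
  t = 2.5000: CF_t = 40.000000, DF = 0.890350, PV = 35.614000
  t = 3.0000: CF_t = 1040.000000, DF = 0.869907, PV = 904.703473
Price P = sum_t PV_t = 1091.341764
Convexity numerator sum_t t*(t + 1/m) * CF_t / (1+y/m)^(m*t + 2):
  t = 0.5000: term = 18.653763
  t = 1.0000: term = 54.676394
  t = 1.5000: term = 106.842000
  t = 2.0000: term = 173.981437
  t = 2.5000: term = 254.980123
  t = 3.0000: term = 9068.174368
Convexity = (1/P) * sum = 9677.308085 / 1091.341764 = 8.867349


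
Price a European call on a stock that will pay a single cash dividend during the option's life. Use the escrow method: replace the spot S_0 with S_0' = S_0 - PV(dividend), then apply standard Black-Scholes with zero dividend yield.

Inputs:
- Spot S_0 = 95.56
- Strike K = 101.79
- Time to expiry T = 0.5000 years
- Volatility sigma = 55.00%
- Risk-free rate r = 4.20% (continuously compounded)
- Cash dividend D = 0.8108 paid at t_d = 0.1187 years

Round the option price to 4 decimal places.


PV(D) = D * exp(-r * t_d) = 0.8108 * 0.99502701 = 0.80676790
S_0' = S_0 - PV(D) = 95.5600 - 0.80676790 = 94.75323210
d1 = (ln(S_0'/K) + (r + sigma^2/2)*T) / (sigma*sqrt(T)) = 0.06425438
d2 = d1 - sigma*sqrt(T) = -0.32465435
exp(-rT) = 0.97921896
N(d1) = 0.52561616; N(d2) = 0.37272134
C = S_0' * N(d1) - K * exp(-rT) * N(d2) = 94.75323210 * 0.52561616 - 101.7900 * 0.97921896 * 0.37272134 = 12.6529

Answer: Price = 12.6529


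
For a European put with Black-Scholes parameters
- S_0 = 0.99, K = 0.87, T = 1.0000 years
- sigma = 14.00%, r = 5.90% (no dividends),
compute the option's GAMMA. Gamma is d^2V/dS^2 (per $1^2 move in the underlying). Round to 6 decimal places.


d1 = 1.4143695106; d2 = 1.2743695106
phi(d1) = 0.1467302973; exp(-qT) = 1.0000000000; exp(-rT) = 0.9427067692
Gamma = exp(-qT) * phi(d1) / (S * sigma * sqrt(T)) = 1.0000000000 * 0.1467302973 / (0.9900 * 0.1400 * 1.0000000000) = 1.058660

Answer: Gamma = 1.058660


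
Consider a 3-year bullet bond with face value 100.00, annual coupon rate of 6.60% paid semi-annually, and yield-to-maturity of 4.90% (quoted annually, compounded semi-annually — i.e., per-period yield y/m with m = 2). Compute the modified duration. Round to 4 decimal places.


Coupon per period c = face * coupon_rate / m = 3.300000
Periods per year m = 2; per-period yield y/m = 0.024500
Number of cashflows N = 6
Cashflows (t years, CF_t, discount factor 1/(1+y/m)^(m*t), PV):
  t = 0.5000: CF_t = 3.300000, DF = 0.976086, PV = 3.221083
  t = 1.0000: CF_t = 3.300000, DF = 0.952744, PV = 3.144054
  t = 1.5000: CF_t = 3.300000, DF = 0.929960, PV = 3.068867
  t = 2.0000: CF_t = 3.300000, DF = 0.907721, PV = 2.995478
  t = 2.5000: CF_t = 3.300000, DF = 0.886013, PV = 2.923844
  t = 3.0000: CF_t = 103.300000, DF = 0.864825, PV = 89.336420
Price P = sum_t PV_t = 104.689746
First compute Macaulay numerator sum_t t * PV_t:
  t * PV_t at t = 0.5000: 1.610542
  t * PV_t at t = 1.0000: 3.144054
  t * PV_t at t = 1.5000: 4.603300
  t * PV_t at t = 2.0000: 5.990955
  t * PV_t at t = 2.5000: 7.309609
  t * PV_t at t = 3.0000: 268.009260
Macaulay duration D = 290.667720 / 104.689746 = 2.776468
Modified duration = D / (1 + y/m) = 2.776468 / (1 + 0.024500) = 2.710071

Answer: Modified duration = 2.7101


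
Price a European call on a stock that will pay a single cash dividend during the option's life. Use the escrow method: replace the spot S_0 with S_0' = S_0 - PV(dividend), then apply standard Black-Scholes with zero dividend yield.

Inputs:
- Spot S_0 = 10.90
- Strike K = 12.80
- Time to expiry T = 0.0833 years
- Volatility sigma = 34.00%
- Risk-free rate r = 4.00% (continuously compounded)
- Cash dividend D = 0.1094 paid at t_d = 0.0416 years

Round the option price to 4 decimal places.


Answer: Price = 0.0207

Derivation:
PV(D) = D * exp(-r * t_d) = 0.1094 * 0.99833738 = 0.10921811
S_0' = S_0 - PV(D) = 10.9000 - 0.10921811 = 10.79078189
d1 = (ln(S_0'/K) + (r + sigma^2/2)*T) / (sigma*sqrt(T)) = -1.65705016
d2 = d1 - sigma*sqrt(T) = -1.75518008
exp(-rT) = 0.99667354
N(d1) = 0.04875467; N(d2) = 0.03961426
C = S_0' * N(d1) - K * exp(-rT) * N(d2) = 10.79078189 * 0.04875467 - 12.8000 * 0.99667354 * 0.03961426 = 0.0207


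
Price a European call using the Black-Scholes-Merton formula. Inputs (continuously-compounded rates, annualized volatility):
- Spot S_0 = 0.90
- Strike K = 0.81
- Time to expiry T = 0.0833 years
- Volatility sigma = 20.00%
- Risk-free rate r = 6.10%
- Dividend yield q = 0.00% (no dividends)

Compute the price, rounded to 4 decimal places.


d1 = (ln(S/K) + (r - q + 0.5*sigma^2) * T) / (sigma * sqrt(T)) = 1.94215280
d2 = d1 - sigma * sqrt(T) = 1.88442932
exp(-rT) = 0.99493159; exp(-qT) = 1.00000000
C = S_0 * exp(-qT) * N(d1) - K * exp(-rT) * N(d2)
N(d1) = 0.97394070; N(d2) = 0.97024654
C = 0.9000 * 1.00000000 * 0.97394070 - 0.8100 * 0.99493159 * 0.97024654 = 0.0946

Answer: Price = 0.0946


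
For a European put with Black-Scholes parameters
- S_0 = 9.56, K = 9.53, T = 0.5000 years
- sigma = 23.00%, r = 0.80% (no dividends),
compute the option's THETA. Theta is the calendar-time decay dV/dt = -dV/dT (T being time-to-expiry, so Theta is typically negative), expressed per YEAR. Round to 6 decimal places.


Answer: Theta = -0.576324

Derivation:
d1 = 0.1252378919; d2 = -0.0373966678
phi(d1) = 0.3958259051; exp(-qT) = 1.0000000000; exp(-rT) = 0.9960079893
Theta = -S*exp(-qT)*phi(d1)*sigma/(2*sqrt(T)) + r*K*exp(-rT)*N(-d2) - q*S*exp(-qT)*N(-d1)
N(-d1) = 0.4501676100; N(-d2) = 0.5149156352; sqrt(T) = 0.7071067812
Term 1 = -9.5600 * 1.0000000000 * 0.3958259051 * 0.2300 / (2 * 0.7071067812) = -0.6154247302
Term 2 = 0.0080 * 9.5300 * 0.9960079893 * 0.5149156352 = 0.0391004530
Term 3 = 0 (no dividend yield, q = 0)
Theta = -0.6154247302 + (0.0391004530) + (0.0000000000) = -0.576324


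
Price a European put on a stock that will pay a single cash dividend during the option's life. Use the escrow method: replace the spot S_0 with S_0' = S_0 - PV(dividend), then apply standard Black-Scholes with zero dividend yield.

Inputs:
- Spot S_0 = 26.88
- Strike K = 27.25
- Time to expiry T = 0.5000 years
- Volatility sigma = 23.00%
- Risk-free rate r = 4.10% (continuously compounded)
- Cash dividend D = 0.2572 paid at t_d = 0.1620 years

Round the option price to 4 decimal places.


PV(D) = D * exp(-r * t_d) = 0.2572 * 0.99338001 = 0.25549734
S_0' = S_0 - PV(D) = 26.8800 - 0.25549734 = 26.62450266
d1 = (ln(S_0'/K) + (r + sigma^2/2)*T) / (sigma*sqrt(T)) = 0.06458297
d2 = d1 - sigma*sqrt(T) = -0.09805159
exp(-rT) = 0.97970870
N(-d1) = 0.47425302; N(-d2) = 0.53905433
P = K * exp(-rT) * N(-d2) - S_0' * N(-d1) = 27.2500 * 0.97970870 * 0.53905433 - 26.62450266 * 0.47425302 = 1.7644

Answer: Price = 1.7644


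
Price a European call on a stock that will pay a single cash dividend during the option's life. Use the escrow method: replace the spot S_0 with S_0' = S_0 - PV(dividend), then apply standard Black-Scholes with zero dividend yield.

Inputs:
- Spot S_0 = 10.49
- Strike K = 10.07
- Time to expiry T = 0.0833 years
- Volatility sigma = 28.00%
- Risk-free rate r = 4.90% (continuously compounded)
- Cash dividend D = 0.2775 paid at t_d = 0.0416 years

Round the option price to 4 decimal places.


Answer: Price = 0.4265

Derivation:
PV(D) = D * exp(-r * t_d) = 0.2775 * 0.99796368 = 0.27693492
S_0' = S_0 - PV(D) = 10.4900 - 0.27693492 = 10.21306508
d1 = (ln(S_0'/K) + (r + sigma^2/2)*T) / (sigma*sqrt(T)) = 0.26547930
d2 = d1 - sigma*sqrt(T) = 0.18466643
exp(-rT) = 0.99592662
N(d1) = 0.60467987; N(d2) = 0.57325466
C = S_0' * N(d1) - K * exp(-rT) * N(d2) = 10.21306508 * 0.60467987 - 10.0700 * 0.99592662 * 0.57325466 = 0.4265


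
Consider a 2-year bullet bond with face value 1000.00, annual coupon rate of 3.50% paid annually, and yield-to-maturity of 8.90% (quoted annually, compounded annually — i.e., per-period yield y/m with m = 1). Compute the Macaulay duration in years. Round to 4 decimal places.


Coupon per period c = face * coupon_rate / m = 35.000000
Periods per year m = 1; per-period yield y/m = 0.089000
Number of cashflows N = 2
Cashflows (t years, CF_t, discount factor 1/(1+y/m)^(m*t), PV):
  t = 1.0000: CF_t = 35.000000, DF = 0.918274, PV = 32.139578
  t = 2.0000: CF_t = 1035.000000, DF = 0.843226, PV = 872.739415
Price P = sum_t PV_t = 904.878993
Macaulay numerator sum_t t * PV_t:
  t * PV_t at t = 1.0000: 32.139578
  t * PV_t at t = 2.0000: 1745.478830
Macaulay duration D = (sum_t t * PV_t) / P = 1777.618408 / 904.878993 = 1.964482

Answer: Macaulay duration = 1.9645 years


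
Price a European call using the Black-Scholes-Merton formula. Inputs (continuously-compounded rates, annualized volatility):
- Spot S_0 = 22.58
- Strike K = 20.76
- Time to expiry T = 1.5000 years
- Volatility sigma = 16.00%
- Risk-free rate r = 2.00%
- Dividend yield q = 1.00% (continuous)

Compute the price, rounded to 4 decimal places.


Answer: Price = 2.9090

Derivation:
d1 = (ln(S/K) + (r - q + 0.5*sigma^2) * T) / (sigma * sqrt(T)) = 0.60337311
d2 = d1 - sigma * sqrt(T) = 0.40741394
exp(-rT) = 0.97044553; exp(-qT) = 0.98511194
C = S_0 * exp(-qT) * N(d1) - K * exp(-rT) * N(d2)
N(d1) = 0.72686975; N(d2) = 0.65814800
C = 22.5800 * 0.98511194 * 0.72686975 - 20.7600 * 0.97044553 * 0.65814800 = 2.9090


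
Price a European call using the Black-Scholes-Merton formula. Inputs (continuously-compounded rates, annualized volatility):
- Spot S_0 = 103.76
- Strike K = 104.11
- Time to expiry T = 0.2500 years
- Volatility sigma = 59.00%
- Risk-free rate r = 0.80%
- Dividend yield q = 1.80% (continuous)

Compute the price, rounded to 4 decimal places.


d1 = (ln(S/K) + (r - q + 0.5*sigma^2) * T) / (sigma * sqrt(T)) = 0.12761019
d2 = d1 - sigma * sqrt(T) = -0.16738981
exp(-rT) = 0.99800200; exp(-qT) = 0.99551011
C = S_0 * exp(-qT) * N(d1) - K * exp(-rT) * N(d2)
N(d1) = 0.55077127; N(d2) = 0.43353167
C = 103.7600 * 0.99551011 * 0.55077127 - 104.1100 * 0.99800200 * 0.43353167 = 11.8466

Answer: Price = 11.8466


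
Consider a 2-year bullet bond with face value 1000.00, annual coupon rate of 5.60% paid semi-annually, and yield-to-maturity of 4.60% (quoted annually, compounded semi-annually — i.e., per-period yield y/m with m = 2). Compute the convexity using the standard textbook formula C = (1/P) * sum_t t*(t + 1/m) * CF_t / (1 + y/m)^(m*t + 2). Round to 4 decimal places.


Coupon per period c = face * coupon_rate / m = 28.000000
Periods per year m = 2; per-period yield y/m = 0.023000
Number of cashflows N = 4
Cashflows (t years, CF_t, discount factor 1/(1+y/m)^(m*t), PV):
  t = 0.5000: CF_t = 28.000000, DF = 0.977517, PV = 27.370479
  t = 1.0000: CF_t = 28.000000, DF = 0.955540, PV = 26.755111
  t = 1.5000: CF_t = 28.000000, DF = 0.934056, PV = 26.153579
  t = 2.0000: CF_t = 1028.000000, DF = 0.913056, PV = 938.621677
Price P = sum_t PV_t = 1018.900847
Convexity numerator sum_t t*(t + 1/m) * CF_t / (1+y/m)^(m*t + 2):
  t = 0.5000: term = 13.076790
  t = 1.0000: term = 38.348356
  t = 1.5000: term = 74.972349
  t = 2.0000: term = 4484.451348
Convexity = (1/P) * sum = 4610.848843 / 1018.900847 = 4.525317

Answer: Convexity = 4.5253


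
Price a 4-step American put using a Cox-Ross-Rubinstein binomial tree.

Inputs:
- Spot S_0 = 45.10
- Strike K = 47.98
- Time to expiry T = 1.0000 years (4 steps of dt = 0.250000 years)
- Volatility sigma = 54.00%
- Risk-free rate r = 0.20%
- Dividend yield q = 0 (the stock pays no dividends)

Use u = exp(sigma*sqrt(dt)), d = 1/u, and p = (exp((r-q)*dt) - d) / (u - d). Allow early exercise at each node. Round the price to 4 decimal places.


dt = T/N = 0.250000
u = exp(sigma*sqrt(dt)) = 1.309964; d = 1/u = 0.763379
p = (exp((r-q)*dt) - d) / (u - d) = 0.433822
Discount per step: exp(-r*dt) = 0.999500
Stock lattice S(k, i) with i counting down-moves:
  k=0: S(0,0) = 45.1000
  k=1: S(1,0) = 59.0794; S(1,1) = 34.4284
  k=2: S(2,0) = 77.3919; S(2,1) = 45.1000; S(2,2) = 26.2819
  k=3: S(3,0) = 101.3807; S(3,1) = 59.0794; S(3,2) = 34.4284; S(3,3) = 20.0631
  k=4: S(4,0) = 132.8050; S(4,1) = 77.3919; S(4,2) = 45.1000; S(4,3) = 26.2819; S(4,4) = 15.3158
Terminal payoffs V(N, i) = max(K - S_T, 0):
  V(4,0) = 0.000000; V(4,1) = 0.000000; V(4,2) = 2.880000; V(4,3) = 21.698054; V(4,4) = 32.664242
Backward induction: V(k, i) = exp(-r*dt) * [p * V(k+1, i) + (1-p) * V(k+1, i+1)]; then take max(V_cont, immediate exercise) for American.
  V(3,0) = exp(-r*dt) * [p*0.000000 + (1-p)*0.000000] = 0.000000; exercise = 0.000000; V(3,0) = max -> 0.000000
  V(3,1) = exp(-r*dt) * [p*0.000000 + (1-p)*2.880000] = 1.629777; exercise = 0.000000; V(3,1) = max -> 1.629777
  V(3,2) = exp(-r*dt) * [p*2.880000 + (1-p)*21.698054] = 13.527601; exercise = 13.551585; V(3,2) = max -> 13.551585
  V(3,3) = exp(-r*dt) * [p*21.698054 + (1-p)*32.664242] = 27.892917; exercise = 27.916901; V(3,3) = max -> 27.916901
  V(2,0) = exp(-r*dt) * [p*0.000000 + (1-p)*1.629777] = 0.922283; exercise = 0.000000; V(2,0) = max -> 0.922283
  V(2,1) = exp(-r*dt) * [p*1.629777 + (1-p)*13.551585] = 8.375453; exercise = 2.880000; V(2,1) = max -> 8.375453
  V(2,2) = exp(-r*dt) * [p*13.551585 + (1-p)*27.916901] = 21.674070; exercise = 21.698054; V(2,2) = max -> 21.698054
  V(1,0) = exp(-r*dt) * [p*0.922283 + (1-p)*8.375453] = 5.139532; exercise = 0.000000; V(1,0) = max -> 5.139532
  V(1,1) = exp(-r*dt) * [p*8.375453 + (1-p)*21.698054] = 15.910458; exercise = 13.551585; V(1,1) = max -> 15.910458
  V(0,0) = exp(-r*dt) * [p*5.139532 + (1-p)*15.910458] = 11.232175; exercise = 2.880000; V(0,0) = max -> 11.232175

Answer: Price = V(0,0) = 11.2322
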